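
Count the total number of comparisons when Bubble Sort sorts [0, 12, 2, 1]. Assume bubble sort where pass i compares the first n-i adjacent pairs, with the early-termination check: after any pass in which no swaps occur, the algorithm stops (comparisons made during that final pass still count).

Pass 1: compare adjacent pairs (0,1)..(2,3) = 3 comparison(s), 2 swap(s) -> [0, 2, 1, 12]
Pass 2: compare adjacent pairs (0,1)..(1,2) = 2 comparison(s), 1 swap(s) -> [0, 1, 2, 12]
Pass 3: compare adjacent pairs (0,1)..(0,1) = 1 comparison(s), 0 swap(s) -> [0, 1, 2, 12]
No swaps in this pass, so bubble sort stops here.
Total comparisons: 3 + 2 + 1 = 6


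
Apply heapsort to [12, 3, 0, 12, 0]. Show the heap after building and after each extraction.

Build heap: [12, 12, 0, 3, 0]
Extract 12: [12, 3, 0, 0, 12]
Extract 12: [3, 0, 0, 12, 12]
Extract 3: [0, 0, 3, 12, 12]
Extract 0: [0, 0, 3, 12, 12]


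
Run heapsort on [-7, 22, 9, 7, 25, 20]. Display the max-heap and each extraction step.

Build heap: [25, 22, 20, 7, -7, 9]
Extract 25: [22, 9, 20, 7, -7, 25]
Extract 22: [20, 9, -7, 7, 22, 25]
Extract 20: [9, 7, -7, 20, 22, 25]
Extract 9: [7, -7, 9, 20, 22, 25]
Extract 7: [-7, 7, 9, 20, 22, 25]


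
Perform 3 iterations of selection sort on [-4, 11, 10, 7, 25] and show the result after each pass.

Pass 1: Select minimum -4 at index 0, swap -> [-4, 11, 10, 7, 25]
Pass 2: Select minimum 7 at index 3, swap -> [-4, 7, 10, 11, 25]
Pass 3: Select minimum 10 at index 2, swap -> [-4, 7, 10, 11, 25]


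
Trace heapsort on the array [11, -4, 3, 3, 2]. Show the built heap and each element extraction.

Build heap: [11, 3, 3, -4, 2]
Extract 11: [3, 2, 3, -4, 11]
Extract 3: [3, 2, -4, 3, 11]
Extract 3: [2, -4, 3, 3, 11]
Extract 2: [-4, 2, 3, 3, 11]


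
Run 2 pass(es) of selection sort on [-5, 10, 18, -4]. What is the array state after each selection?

Pass 1: Select minimum -5 at index 0, swap -> [-5, 10, 18, -4]
Pass 2: Select minimum -4 at index 3, swap -> [-5, -4, 18, 10]


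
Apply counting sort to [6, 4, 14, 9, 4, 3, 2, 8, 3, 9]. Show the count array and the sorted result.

Count array: [0, 0, 1, 2, 2, 0, 1, 0, 1, 2, 0, 0, 0, 0, 1]
(count[i] = number of elements equal to i)
Cumulative count: [0, 0, 1, 3, 5, 5, 6, 6, 7, 9, 9, 9, 9, 9, 10]
Sorted: [2, 3, 3, 4, 4, 6, 8, 9, 9, 14]


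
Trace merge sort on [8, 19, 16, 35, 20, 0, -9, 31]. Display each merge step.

Divide and conquer:
  Merge [8] + [19] -> [8, 19]
  Merge [16] + [35] -> [16, 35]
  Merge [8, 19] + [16, 35] -> [8, 16, 19, 35]
  Merge [20] + [0] -> [0, 20]
  Merge [-9] + [31] -> [-9, 31]
  Merge [0, 20] + [-9, 31] -> [-9, 0, 20, 31]
  Merge [8, 16, 19, 35] + [-9, 0, 20, 31] -> [-9, 0, 8, 16, 19, 20, 31, 35]


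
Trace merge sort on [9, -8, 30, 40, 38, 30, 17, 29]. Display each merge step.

Divide and conquer:
  Merge [9] + [-8] -> [-8, 9]
  Merge [30] + [40] -> [30, 40]
  Merge [-8, 9] + [30, 40] -> [-8, 9, 30, 40]
  Merge [38] + [30] -> [30, 38]
  Merge [17] + [29] -> [17, 29]
  Merge [30, 38] + [17, 29] -> [17, 29, 30, 38]
  Merge [-8, 9, 30, 40] + [17, 29, 30, 38] -> [-8, 9, 17, 29, 30, 30, 38, 40]


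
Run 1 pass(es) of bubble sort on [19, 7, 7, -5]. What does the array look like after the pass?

After pass 1: [7, 7, -5, 19] (3 swaps)
Total swaps: 3


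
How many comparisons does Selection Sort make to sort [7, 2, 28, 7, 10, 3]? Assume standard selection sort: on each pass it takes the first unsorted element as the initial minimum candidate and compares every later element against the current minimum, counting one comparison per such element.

Pass 1: scan indices 1..5 for the minimum = 5 comparison(s); min is 2, place at index 0 -> [2, 7, 28, 7, 10, 3]
Pass 2: scan indices 2..5 for the minimum = 4 comparison(s); min is 3, place at index 1 -> [2, 3, 28, 7, 10, 7]
Pass 3: scan indices 3..5 for the minimum = 3 comparison(s); min is 7, place at index 2 -> [2, 3, 7, 28, 10, 7]
Pass 4: scan indices 4..5 for the minimum = 2 comparison(s); min is 7, place at index 3 -> [2, 3, 7, 7, 10, 28]
Pass 5: scan indices 5..5 for the minimum = 1 comparison(s); min is 10, place at index 4 -> [2, 3, 7, 7, 10, 28]
Selection sort always scans the whole unsorted suffix, so the count is (n-1) + (n-2) + ... + 1 = n(n-1)/2 = 6*5/2 = 15 regardless of the input order.
Total comparisons: 5 + 4 + 3 + 2 + 1 = 15


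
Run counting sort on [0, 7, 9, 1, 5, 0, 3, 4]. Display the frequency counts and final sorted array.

Count array: [2, 1, 0, 1, 1, 1, 0, 1, 0, 1]
(count[i] = number of elements equal to i)
Cumulative count: [2, 3, 3, 4, 5, 6, 6, 7, 7, 8]
Sorted: [0, 0, 1, 3, 4, 5, 7, 9]


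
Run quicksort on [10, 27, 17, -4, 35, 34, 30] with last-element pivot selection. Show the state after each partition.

Partition 1: pivot=30 at index 4 -> [10, 27, 17, -4, 30, 34, 35]
Partition 2: pivot=-4 at index 0 -> [-4, 27, 17, 10, 30, 34, 35]
Partition 3: pivot=10 at index 1 -> [-4, 10, 17, 27, 30, 34, 35]
Partition 4: pivot=27 at index 3 -> [-4, 10, 17, 27, 30, 34, 35]
Partition 5: pivot=35 at index 6 -> [-4, 10, 17, 27, 30, 34, 35]


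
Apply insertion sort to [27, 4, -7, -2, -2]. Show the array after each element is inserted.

First element 27 is already 'sorted'
Insert 4: shifted 1 elements -> [4, 27, -7, -2, -2]
Insert -7: shifted 2 elements -> [-7, 4, 27, -2, -2]
Insert -2: shifted 2 elements -> [-7, -2, 4, 27, -2]
Insert -2: shifted 2 elements -> [-7, -2, -2, 4, 27]


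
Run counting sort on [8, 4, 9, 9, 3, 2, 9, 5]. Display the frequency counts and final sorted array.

Count array: [0, 0, 1, 1, 1, 1, 0, 0, 1, 3]
(count[i] = number of elements equal to i)
Cumulative count: [0, 0, 1, 2, 3, 4, 4, 4, 5, 8]
Sorted: [2, 3, 4, 5, 8, 9, 9, 9]


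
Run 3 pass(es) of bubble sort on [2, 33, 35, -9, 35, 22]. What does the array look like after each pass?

After pass 1: [2, 33, -9, 35, 22, 35] (2 swaps)
After pass 2: [2, -9, 33, 22, 35, 35] (2 swaps)
After pass 3: [-9, 2, 22, 33, 35, 35] (2 swaps)
Total swaps: 6


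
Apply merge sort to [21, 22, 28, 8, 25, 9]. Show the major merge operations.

Divide and conquer:
  Merge [22] + [28] -> [22, 28]
  Merge [21] + [22, 28] -> [21, 22, 28]
  Merge [25] + [9] -> [9, 25]
  Merge [8] + [9, 25] -> [8, 9, 25]
  Merge [21, 22, 28] + [8, 9, 25] -> [8, 9, 21, 22, 25, 28]


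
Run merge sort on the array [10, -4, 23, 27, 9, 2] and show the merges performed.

Divide and conquer:
  Merge [-4] + [23] -> [-4, 23]
  Merge [10] + [-4, 23] -> [-4, 10, 23]
  Merge [9] + [2] -> [2, 9]
  Merge [27] + [2, 9] -> [2, 9, 27]
  Merge [-4, 10, 23] + [2, 9, 27] -> [-4, 2, 9, 10, 23, 27]


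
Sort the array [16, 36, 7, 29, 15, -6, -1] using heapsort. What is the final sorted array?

Build heap: [36, 29, 7, 16, 15, -6, -1]
Extract 36: [29, 16, 7, -1, 15, -6, 36]
Extract 29: [16, 15, 7, -1, -6, 29, 36]
Extract 16: [15, -1, 7, -6, 16, 29, 36]
Extract 15: [7, -1, -6, 15, 16, 29, 36]
Extract 7: [-1, -6, 7, 15, 16, 29, 36]
Extract -1: [-6, -1, 7, 15, 16, 29, 36]


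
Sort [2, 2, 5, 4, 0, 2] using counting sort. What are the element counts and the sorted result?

Count array: [1, 0, 3, 0, 1, 1]
(count[i] = number of elements equal to i)
Cumulative count: [1, 1, 4, 4, 5, 6]
Sorted: [0, 2, 2, 2, 4, 5]


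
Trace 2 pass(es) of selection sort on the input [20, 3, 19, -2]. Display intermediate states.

Pass 1: Select minimum -2 at index 3, swap -> [-2, 3, 19, 20]
Pass 2: Select minimum 3 at index 1, swap -> [-2, 3, 19, 20]


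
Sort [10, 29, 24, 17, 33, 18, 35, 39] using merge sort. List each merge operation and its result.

Divide and conquer:
  Merge [10] + [29] -> [10, 29]
  Merge [24] + [17] -> [17, 24]
  Merge [10, 29] + [17, 24] -> [10, 17, 24, 29]
  Merge [33] + [18] -> [18, 33]
  Merge [35] + [39] -> [35, 39]
  Merge [18, 33] + [35, 39] -> [18, 33, 35, 39]
  Merge [10, 17, 24, 29] + [18, 33, 35, 39] -> [10, 17, 18, 24, 29, 33, 35, 39]


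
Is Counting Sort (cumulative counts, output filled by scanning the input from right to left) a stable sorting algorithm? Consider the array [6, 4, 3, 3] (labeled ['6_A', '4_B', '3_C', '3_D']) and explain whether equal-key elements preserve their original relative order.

Trace Counting Sort on the labeled array (the key is the number; the letter only tracks identity):
  Counts for values 0..6: [0, 0, 0, 2, 1, 0, 1]
  Cumulative counts: [0, 0, 0, 2, 3, 3, 4]
  Scan right to left: place 3_D at output index 1
  Scan right to left: place 3_C at output index 0
  Scan right to left: place 4_B at output index 2
  Scan right to left: place 6_A at output index 3
  Output: [3_C, 3_D, 4_B, 6_A]
Equal keys:
  value 3: originally 3_C, 3_D; after sorting 3_C, 3_D -> order preserved
All equal keys kept their original relative order. Counting Sort is stable: scanning the input right to left with decreasing cumulative counts places later duplicates at later output positions.
Answer: Stable


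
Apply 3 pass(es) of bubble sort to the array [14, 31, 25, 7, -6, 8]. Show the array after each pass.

After pass 1: [14, 25, 7, -6, 8, 31] (4 swaps)
After pass 2: [14, 7, -6, 8, 25, 31] (3 swaps)
After pass 3: [7, -6, 8, 14, 25, 31] (3 swaps)
Total swaps: 10


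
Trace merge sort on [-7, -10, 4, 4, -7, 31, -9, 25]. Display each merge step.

Divide and conquer:
  Merge [-7] + [-10] -> [-10, -7]
  Merge [4] + [4] -> [4, 4]
  Merge [-10, -7] + [4, 4] -> [-10, -7, 4, 4]
  Merge [-7] + [31] -> [-7, 31]
  Merge [-9] + [25] -> [-9, 25]
  Merge [-7, 31] + [-9, 25] -> [-9, -7, 25, 31]
  Merge [-10, -7, 4, 4] + [-9, -7, 25, 31] -> [-10, -9, -7, -7, 4, 4, 25, 31]


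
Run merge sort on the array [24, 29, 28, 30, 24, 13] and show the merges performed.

Divide and conquer:
  Merge [29] + [28] -> [28, 29]
  Merge [24] + [28, 29] -> [24, 28, 29]
  Merge [24] + [13] -> [13, 24]
  Merge [30] + [13, 24] -> [13, 24, 30]
  Merge [24, 28, 29] + [13, 24, 30] -> [13, 24, 24, 28, 29, 30]


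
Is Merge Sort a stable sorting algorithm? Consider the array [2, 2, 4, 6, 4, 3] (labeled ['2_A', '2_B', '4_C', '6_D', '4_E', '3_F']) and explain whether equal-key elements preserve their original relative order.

Trace Merge Sort on the labeled array (the key is the number; the letter only tracks identity):
  Merge [2_B] + [4_C] -> [2_B, 4_C]
  Merge [2_A] + [2_B, 4_C] -> [2_A, 2_B, 4_C]
  Merge [4_E] + [3_F] -> [3_F, 4_E]
  Merge [6_D] + [3_F, 4_E] -> [3_F, 4_E, 6_D]
  Merge [2_A, 2_B, 4_C] + [3_F, 4_E, 6_D] -> [2_A, 2_B, 3_F, 4_C, 4_E, 6_D]
Final order: [2_A, 2_B, 3_F, 4_C, 4_E, 6_D]
Equal keys:
  value 2: originally 2_A, 2_B; after sorting 2_A, 2_B -> order preserved
  value 4: originally 4_C, 4_E; after sorting 4_C, 4_E -> order preserved
All equal keys kept their original relative order. Merge Sort is stable: when the heads of the two halves are equal the merge takes from the left half first.
Answer: Stable


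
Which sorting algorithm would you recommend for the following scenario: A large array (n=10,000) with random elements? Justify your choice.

Best choice: Quicksort or Mergesort
Reason: Both have O(n log n) average case; quicksort has lower constant factors


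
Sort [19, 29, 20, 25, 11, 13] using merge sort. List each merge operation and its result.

Divide and conquer:
  Merge [29] + [20] -> [20, 29]
  Merge [19] + [20, 29] -> [19, 20, 29]
  Merge [11] + [13] -> [11, 13]
  Merge [25] + [11, 13] -> [11, 13, 25]
  Merge [19, 20, 29] + [11, 13, 25] -> [11, 13, 19, 20, 25, 29]


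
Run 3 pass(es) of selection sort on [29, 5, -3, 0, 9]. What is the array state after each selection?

Pass 1: Select minimum -3 at index 2, swap -> [-3, 5, 29, 0, 9]
Pass 2: Select minimum 0 at index 3, swap -> [-3, 0, 29, 5, 9]
Pass 3: Select minimum 5 at index 3, swap -> [-3, 0, 5, 29, 9]


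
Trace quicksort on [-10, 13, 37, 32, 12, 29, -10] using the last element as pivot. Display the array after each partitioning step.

Partition 1: pivot=-10 at index 1 -> [-10, -10, 37, 32, 12, 29, 13]
Partition 2: pivot=13 at index 3 -> [-10, -10, 12, 13, 37, 29, 32]
Partition 3: pivot=32 at index 5 -> [-10, -10, 12, 13, 29, 32, 37]


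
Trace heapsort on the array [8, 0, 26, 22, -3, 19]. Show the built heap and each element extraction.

Build heap: [26, 22, 19, 0, -3, 8]
Extract 26: [22, 8, 19, 0, -3, 26]
Extract 22: [19, 8, -3, 0, 22, 26]
Extract 19: [8, 0, -3, 19, 22, 26]
Extract 8: [0, -3, 8, 19, 22, 26]
Extract 0: [-3, 0, 8, 19, 22, 26]


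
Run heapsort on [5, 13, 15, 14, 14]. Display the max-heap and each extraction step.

Build heap: [15, 14, 5, 13, 14]
Extract 15: [14, 14, 5, 13, 15]
Extract 14: [14, 13, 5, 14, 15]
Extract 14: [13, 5, 14, 14, 15]
Extract 13: [5, 13, 14, 14, 15]


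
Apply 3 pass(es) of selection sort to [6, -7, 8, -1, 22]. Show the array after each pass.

Pass 1: Select minimum -7 at index 1, swap -> [-7, 6, 8, -1, 22]
Pass 2: Select minimum -1 at index 3, swap -> [-7, -1, 8, 6, 22]
Pass 3: Select minimum 6 at index 3, swap -> [-7, -1, 6, 8, 22]


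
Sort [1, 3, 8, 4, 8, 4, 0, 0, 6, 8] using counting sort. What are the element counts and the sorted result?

Count array: [2, 1, 0, 1, 2, 0, 1, 0, 3]
(count[i] = number of elements equal to i)
Cumulative count: [2, 3, 3, 4, 6, 6, 7, 7, 10]
Sorted: [0, 0, 1, 3, 4, 4, 6, 8, 8, 8]


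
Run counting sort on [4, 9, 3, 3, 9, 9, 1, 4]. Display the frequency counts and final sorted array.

Count array: [0, 1, 0, 2, 2, 0, 0, 0, 0, 3]
(count[i] = number of elements equal to i)
Cumulative count: [0, 1, 1, 3, 5, 5, 5, 5, 5, 8]
Sorted: [1, 3, 3, 4, 4, 9, 9, 9]


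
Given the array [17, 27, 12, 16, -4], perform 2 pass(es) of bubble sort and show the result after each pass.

After pass 1: [17, 12, 16, -4, 27] (3 swaps)
After pass 2: [12, 16, -4, 17, 27] (3 swaps)
Total swaps: 6


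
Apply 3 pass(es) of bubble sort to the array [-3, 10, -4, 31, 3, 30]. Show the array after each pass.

After pass 1: [-3, -4, 10, 3, 30, 31] (3 swaps)
After pass 2: [-4, -3, 3, 10, 30, 31] (2 swaps)
After pass 3: [-4, -3, 3, 10, 30, 31] (0 swaps)
Total swaps: 5


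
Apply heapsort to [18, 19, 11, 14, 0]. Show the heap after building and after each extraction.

Build heap: [19, 18, 11, 14, 0]
Extract 19: [18, 14, 11, 0, 19]
Extract 18: [14, 0, 11, 18, 19]
Extract 14: [11, 0, 14, 18, 19]
Extract 11: [0, 11, 14, 18, 19]


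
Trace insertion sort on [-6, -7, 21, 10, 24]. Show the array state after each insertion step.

First element -6 is already 'sorted'
Insert -7: shifted 1 elements -> [-7, -6, 21, 10, 24]
Insert 21: shifted 0 elements -> [-7, -6, 21, 10, 24]
Insert 10: shifted 1 elements -> [-7, -6, 10, 21, 24]
Insert 24: shifted 0 elements -> [-7, -6, 10, 21, 24]


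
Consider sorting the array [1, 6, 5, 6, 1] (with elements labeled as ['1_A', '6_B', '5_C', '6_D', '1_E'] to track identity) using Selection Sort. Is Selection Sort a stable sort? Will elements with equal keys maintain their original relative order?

Trace Selection Sort on the labeled array (the key is the number; the letter only tracks identity):
  Pass 1: minimum 1_A is already at index 0; no swap -> [1_A, 6_B, 5_C, 6_D, 1_E]
  Pass 2: minimum of unsorted part is 1_E at index 4; swap it with 6_B at index 1 -> [1_A, 1_E, 5_C, 6_D, 6_B]
  Pass 3: minimum 5_C is already at index 2; no swap -> [1_A, 1_E, 5_C, 6_D, 6_B]
  Pass 4: minimum 6_D is already at index 3; no swap -> [1_A, 1_E, 5_C, 6_D, 6_B]
Final order: [1_A, 1_E, 5_C, 6_D, 6_B]
Equal keys:
  value 1: originally 1_A, 1_E; after sorting 1_A, 1_E -> order preserved
  value 6: originally 6_B, 6_D; after sorting 6_D, 6_B -> order changed
Equal keys were reordered, so Selection Sort is not stable: the long-range swap that moves the minimum into place can carry an element past an equal key. (One such input is enough; an unstable sort may happen to preserve order on other inputs, but it gives no guarantee.)
Answer: Not stable


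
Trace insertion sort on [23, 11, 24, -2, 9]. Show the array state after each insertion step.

First element 23 is already 'sorted'
Insert 11: shifted 1 elements -> [11, 23, 24, -2, 9]
Insert 24: shifted 0 elements -> [11, 23, 24, -2, 9]
Insert -2: shifted 3 elements -> [-2, 11, 23, 24, 9]
Insert 9: shifted 3 elements -> [-2, 9, 11, 23, 24]


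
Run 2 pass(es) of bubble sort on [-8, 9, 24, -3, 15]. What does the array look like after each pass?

After pass 1: [-8, 9, -3, 15, 24] (2 swaps)
After pass 2: [-8, -3, 9, 15, 24] (1 swaps)
Total swaps: 3


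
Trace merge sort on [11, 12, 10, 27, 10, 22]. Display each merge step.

Divide and conquer:
  Merge [12] + [10] -> [10, 12]
  Merge [11] + [10, 12] -> [10, 11, 12]
  Merge [10] + [22] -> [10, 22]
  Merge [27] + [10, 22] -> [10, 22, 27]
  Merge [10, 11, 12] + [10, 22, 27] -> [10, 10, 11, 12, 22, 27]


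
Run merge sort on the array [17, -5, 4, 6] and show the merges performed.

Divide and conquer:
  Merge [17] + [-5] -> [-5, 17]
  Merge [4] + [6] -> [4, 6]
  Merge [-5, 17] + [4, 6] -> [-5, 4, 6, 17]


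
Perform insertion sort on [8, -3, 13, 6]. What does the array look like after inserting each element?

First element 8 is already 'sorted'
Insert -3: shifted 1 elements -> [-3, 8, 13, 6]
Insert 13: shifted 0 elements -> [-3, 8, 13, 6]
Insert 6: shifted 2 elements -> [-3, 6, 8, 13]


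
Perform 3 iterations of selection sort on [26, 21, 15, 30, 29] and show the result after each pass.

Pass 1: Select minimum 15 at index 2, swap -> [15, 21, 26, 30, 29]
Pass 2: Select minimum 21 at index 1, swap -> [15, 21, 26, 30, 29]
Pass 3: Select minimum 26 at index 2, swap -> [15, 21, 26, 30, 29]


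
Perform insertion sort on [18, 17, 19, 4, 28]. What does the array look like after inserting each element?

First element 18 is already 'sorted'
Insert 17: shifted 1 elements -> [17, 18, 19, 4, 28]
Insert 19: shifted 0 elements -> [17, 18, 19, 4, 28]
Insert 4: shifted 3 elements -> [4, 17, 18, 19, 28]
Insert 28: shifted 0 elements -> [4, 17, 18, 19, 28]


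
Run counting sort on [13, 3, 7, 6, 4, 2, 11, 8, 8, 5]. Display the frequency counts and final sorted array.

Count array: [0, 0, 1, 1, 1, 1, 1, 1, 2, 0, 0, 1, 0, 1]
(count[i] = number of elements equal to i)
Cumulative count: [0, 0, 1, 2, 3, 4, 5, 6, 8, 8, 8, 9, 9, 10]
Sorted: [2, 3, 4, 5, 6, 7, 8, 8, 11, 13]


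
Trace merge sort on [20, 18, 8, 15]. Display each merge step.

Divide and conquer:
  Merge [20] + [18] -> [18, 20]
  Merge [8] + [15] -> [8, 15]
  Merge [18, 20] + [8, 15] -> [8, 15, 18, 20]


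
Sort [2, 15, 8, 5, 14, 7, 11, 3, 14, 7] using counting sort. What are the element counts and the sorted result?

Count array: [0, 0, 1, 1, 0, 1, 0, 2, 1, 0, 0, 1, 0, 0, 2, 1]
(count[i] = number of elements equal to i)
Cumulative count: [0, 0, 1, 2, 2, 3, 3, 5, 6, 6, 6, 7, 7, 7, 9, 10]
Sorted: [2, 3, 5, 7, 7, 8, 11, 14, 14, 15]


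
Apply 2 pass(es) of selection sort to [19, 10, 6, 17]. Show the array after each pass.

Pass 1: Select minimum 6 at index 2, swap -> [6, 10, 19, 17]
Pass 2: Select minimum 10 at index 1, swap -> [6, 10, 19, 17]


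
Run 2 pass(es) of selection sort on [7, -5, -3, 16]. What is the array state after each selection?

Pass 1: Select minimum -5 at index 1, swap -> [-5, 7, -3, 16]
Pass 2: Select minimum -3 at index 2, swap -> [-5, -3, 7, 16]


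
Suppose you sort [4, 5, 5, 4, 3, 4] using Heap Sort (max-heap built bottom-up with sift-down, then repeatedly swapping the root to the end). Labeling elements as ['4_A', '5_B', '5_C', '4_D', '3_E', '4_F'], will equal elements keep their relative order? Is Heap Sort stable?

Trace Heap Sort on the labeled array (the key is the number; the letter only tracks identity):
  Build max-heap: [5_B, 4_A, 5_C, 4_D, 3_E, 4_F]
  Swap root 5_B to index 5, re-heapify first 5 -> [5_C, 4_A, 4_F, 4_D, 3_E, 5_B]
  Swap root 5_C to index 4, re-heapify first 4 -> [4_A, 4_D, 4_F, 3_E, 5_C, 5_B]
  Swap root 4_A to index 3, re-heapify first 3 -> [4_D, 3_E, 4_F, 4_A, 5_C, 5_B]
  Swap root 4_D to index 2, re-heapify first 2 -> [4_F, 3_E, 4_D, 4_A, 5_C, 5_B]
  Swap root 4_F to index 1, re-heapify first 1 -> [3_E, 4_F, 4_D, 4_A, 5_C, 5_B]
Final order: [3_E, 4_F, 4_D, 4_A, 5_C, 5_B]
Equal keys:
  value 4: originally 4_A, 4_D, 4_F; after sorting 4_F, 4_D, 4_A -> order changed
  value 5: originally 5_B, 5_C; after sorting 5_C, 5_B -> order changed
Equal keys were reordered, so Heap Sort is not stable: heap construction and root-to-end swaps move elements without regard to the original order of equal keys. (One such input is enough; an unstable sort may happen to preserve order on other inputs, but it gives no guarantee.)
Answer: Not stable


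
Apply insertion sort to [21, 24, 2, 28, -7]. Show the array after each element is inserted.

First element 21 is already 'sorted'
Insert 24: shifted 0 elements -> [21, 24, 2, 28, -7]
Insert 2: shifted 2 elements -> [2, 21, 24, 28, -7]
Insert 28: shifted 0 elements -> [2, 21, 24, 28, -7]
Insert -7: shifted 4 elements -> [-7, 2, 21, 24, 28]


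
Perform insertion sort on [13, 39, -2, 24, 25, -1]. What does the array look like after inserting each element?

First element 13 is already 'sorted'
Insert 39: shifted 0 elements -> [13, 39, -2, 24, 25, -1]
Insert -2: shifted 2 elements -> [-2, 13, 39, 24, 25, -1]
Insert 24: shifted 1 elements -> [-2, 13, 24, 39, 25, -1]
Insert 25: shifted 1 elements -> [-2, 13, 24, 25, 39, -1]
Insert -1: shifted 4 elements -> [-2, -1, 13, 24, 25, 39]


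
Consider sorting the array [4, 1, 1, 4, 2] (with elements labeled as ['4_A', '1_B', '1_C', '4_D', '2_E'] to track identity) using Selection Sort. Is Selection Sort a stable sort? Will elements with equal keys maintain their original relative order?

Trace Selection Sort on the labeled array (the key is the number; the letter only tracks identity):
  Pass 1: minimum of unsorted part is 1_B at index 1; swap it with 4_A at index 0 -> [1_B, 4_A, 1_C, 4_D, 2_E]
  Pass 2: minimum of unsorted part is 1_C at index 2; swap it with 4_A at index 1 -> [1_B, 1_C, 4_A, 4_D, 2_E]
  Pass 3: minimum of unsorted part is 2_E at index 4; swap it with 4_A at index 2 -> [1_B, 1_C, 2_E, 4_D, 4_A]
  Pass 4: minimum 4_D is already at index 3; no swap -> [1_B, 1_C, 2_E, 4_D, 4_A]
Final order: [1_B, 1_C, 2_E, 4_D, 4_A]
Equal keys:
  value 1: originally 1_B, 1_C; after sorting 1_B, 1_C -> order preserved
  value 4: originally 4_A, 4_D; after sorting 4_D, 4_A -> order changed
Equal keys were reordered, so Selection Sort is not stable: the long-range swap that moves the minimum into place can carry an element past an equal key. (One such input is enough; an unstable sort may happen to preserve order on other inputs, but it gives no guarantee.)
Answer: Not stable


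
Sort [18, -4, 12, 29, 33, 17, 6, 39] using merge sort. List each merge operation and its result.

Divide and conquer:
  Merge [18] + [-4] -> [-4, 18]
  Merge [12] + [29] -> [12, 29]
  Merge [-4, 18] + [12, 29] -> [-4, 12, 18, 29]
  Merge [33] + [17] -> [17, 33]
  Merge [6] + [39] -> [6, 39]
  Merge [17, 33] + [6, 39] -> [6, 17, 33, 39]
  Merge [-4, 12, 18, 29] + [6, 17, 33, 39] -> [-4, 6, 12, 17, 18, 29, 33, 39]


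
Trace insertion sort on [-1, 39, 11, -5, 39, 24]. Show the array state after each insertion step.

First element -1 is already 'sorted'
Insert 39: shifted 0 elements -> [-1, 39, 11, -5, 39, 24]
Insert 11: shifted 1 elements -> [-1, 11, 39, -5, 39, 24]
Insert -5: shifted 3 elements -> [-5, -1, 11, 39, 39, 24]
Insert 39: shifted 0 elements -> [-5, -1, 11, 39, 39, 24]
Insert 24: shifted 2 elements -> [-5, -1, 11, 24, 39, 39]


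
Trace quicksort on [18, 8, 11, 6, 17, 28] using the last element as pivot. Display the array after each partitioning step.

Partition 1: pivot=28 at index 5 -> [18, 8, 11, 6, 17, 28]
Partition 2: pivot=17 at index 3 -> [8, 11, 6, 17, 18, 28]
Partition 3: pivot=6 at index 0 -> [6, 11, 8, 17, 18, 28]
Partition 4: pivot=8 at index 1 -> [6, 8, 11, 17, 18, 28]


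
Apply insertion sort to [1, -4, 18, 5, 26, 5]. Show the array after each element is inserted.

First element 1 is already 'sorted'
Insert -4: shifted 1 elements -> [-4, 1, 18, 5, 26, 5]
Insert 18: shifted 0 elements -> [-4, 1, 18, 5, 26, 5]
Insert 5: shifted 1 elements -> [-4, 1, 5, 18, 26, 5]
Insert 26: shifted 0 elements -> [-4, 1, 5, 18, 26, 5]
Insert 5: shifted 2 elements -> [-4, 1, 5, 5, 18, 26]


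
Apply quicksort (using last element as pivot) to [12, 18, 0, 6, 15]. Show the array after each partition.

Partition 1: pivot=15 at index 3 -> [12, 0, 6, 15, 18]
Partition 2: pivot=6 at index 1 -> [0, 6, 12, 15, 18]


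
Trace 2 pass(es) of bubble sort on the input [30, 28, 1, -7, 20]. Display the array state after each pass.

After pass 1: [28, 1, -7, 20, 30] (4 swaps)
After pass 2: [1, -7, 20, 28, 30] (3 swaps)
Total swaps: 7


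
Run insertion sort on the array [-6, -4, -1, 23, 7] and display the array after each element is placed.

First element -6 is already 'sorted'
Insert -4: shifted 0 elements -> [-6, -4, -1, 23, 7]
Insert -1: shifted 0 elements -> [-6, -4, -1, 23, 7]
Insert 23: shifted 0 elements -> [-6, -4, -1, 23, 7]
Insert 7: shifted 1 elements -> [-6, -4, -1, 7, 23]


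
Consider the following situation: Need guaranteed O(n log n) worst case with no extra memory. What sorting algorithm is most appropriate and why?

Best choice: Heapsort
Reason: Heapsort is O(n log n) worst case and sorts in-place; quicksort can degrade to O(n^2)


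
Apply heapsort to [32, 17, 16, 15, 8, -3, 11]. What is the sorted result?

Build heap: [32, 17, 16, 15, 8, -3, 11]
Extract 32: [17, 15, 16, 11, 8, -3, 32]
Extract 17: [16, 15, -3, 11, 8, 17, 32]
Extract 16: [15, 11, -3, 8, 16, 17, 32]
Extract 15: [11, 8, -3, 15, 16, 17, 32]
Extract 11: [8, -3, 11, 15, 16, 17, 32]
Extract 8: [-3, 8, 11, 15, 16, 17, 32]


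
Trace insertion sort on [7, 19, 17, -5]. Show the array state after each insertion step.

First element 7 is already 'sorted'
Insert 19: shifted 0 elements -> [7, 19, 17, -5]
Insert 17: shifted 1 elements -> [7, 17, 19, -5]
Insert -5: shifted 3 elements -> [-5, 7, 17, 19]


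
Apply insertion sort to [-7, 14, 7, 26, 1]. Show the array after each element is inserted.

First element -7 is already 'sorted'
Insert 14: shifted 0 elements -> [-7, 14, 7, 26, 1]
Insert 7: shifted 1 elements -> [-7, 7, 14, 26, 1]
Insert 26: shifted 0 elements -> [-7, 7, 14, 26, 1]
Insert 1: shifted 3 elements -> [-7, 1, 7, 14, 26]


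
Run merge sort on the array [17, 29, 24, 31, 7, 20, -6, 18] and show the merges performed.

Divide and conquer:
  Merge [17] + [29] -> [17, 29]
  Merge [24] + [31] -> [24, 31]
  Merge [17, 29] + [24, 31] -> [17, 24, 29, 31]
  Merge [7] + [20] -> [7, 20]
  Merge [-6] + [18] -> [-6, 18]
  Merge [7, 20] + [-6, 18] -> [-6, 7, 18, 20]
  Merge [17, 24, 29, 31] + [-6, 7, 18, 20] -> [-6, 7, 17, 18, 20, 24, 29, 31]


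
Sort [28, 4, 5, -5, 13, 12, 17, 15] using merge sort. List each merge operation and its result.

Divide and conquer:
  Merge [28] + [4] -> [4, 28]
  Merge [5] + [-5] -> [-5, 5]
  Merge [4, 28] + [-5, 5] -> [-5, 4, 5, 28]
  Merge [13] + [12] -> [12, 13]
  Merge [17] + [15] -> [15, 17]
  Merge [12, 13] + [15, 17] -> [12, 13, 15, 17]
  Merge [-5, 4, 5, 28] + [12, 13, 15, 17] -> [-5, 4, 5, 12, 13, 15, 17, 28]


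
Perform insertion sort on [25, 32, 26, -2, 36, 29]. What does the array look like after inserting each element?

First element 25 is already 'sorted'
Insert 32: shifted 0 elements -> [25, 32, 26, -2, 36, 29]
Insert 26: shifted 1 elements -> [25, 26, 32, -2, 36, 29]
Insert -2: shifted 3 elements -> [-2, 25, 26, 32, 36, 29]
Insert 36: shifted 0 elements -> [-2, 25, 26, 32, 36, 29]
Insert 29: shifted 2 elements -> [-2, 25, 26, 29, 32, 36]


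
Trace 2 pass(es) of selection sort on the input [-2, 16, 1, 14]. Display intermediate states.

Pass 1: Select minimum -2 at index 0, swap -> [-2, 16, 1, 14]
Pass 2: Select minimum 1 at index 2, swap -> [-2, 1, 16, 14]


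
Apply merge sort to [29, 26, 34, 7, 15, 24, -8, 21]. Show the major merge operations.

Divide and conquer:
  Merge [29] + [26] -> [26, 29]
  Merge [34] + [7] -> [7, 34]
  Merge [26, 29] + [7, 34] -> [7, 26, 29, 34]
  Merge [15] + [24] -> [15, 24]
  Merge [-8] + [21] -> [-8, 21]
  Merge [15, 24] + [-8, 21] -> [-8, 15, 21, 24]
  Merge [7, 26, 29, 34] + [-8, 15, 21, 24] -> [-8, 7, 15, 21, 24, 26, 29, 34]


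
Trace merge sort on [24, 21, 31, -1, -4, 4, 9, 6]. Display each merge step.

Divide and conquer:
  Merge [24] + [21] -> [21, 24]
  Merge [31] + [-1] -> [-1, 31]
  Merge [21, 24] + [-1, 31] -> [-1, 21, 24, 31]
  Merge [-4] + [4] -> [-4, 4]
  Merge [9] + [6] -> [6, 9]
  Merge [-4, 4] + [6, 9] -> [-4, 4, 6, 9]
  Merge [-1, 21, 24, 31] + [-4, 4, 6, 9] -> [-4, -1, 4, 6, 9, 21, 24, 31]


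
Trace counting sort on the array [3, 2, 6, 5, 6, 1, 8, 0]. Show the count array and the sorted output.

Count array: [1, 1, 1, 1, 0, 1, 2, 0, 1]
(count[i] = number of elements equal to i)
Cumulative count: [1, 2, 3, 4, 4, 5, 7, 7, 8]
Sorted: [0, 1, 2, 3, 5, 6, 6, 8]


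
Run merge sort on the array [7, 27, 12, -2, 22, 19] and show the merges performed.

Divide and conquer:
  Merge [27] + [12] -> [12, 27]
  Merge [7] + [12, 27] -> [7, 12, 27]
  Merge [22] + [19] -> [19, 22]
  Merge [-2] + [19, 22] -> [-2, 19, 22]
  Merge [7, 12, 27] + [-2, 19, 22] -> [-2, 7, 12, 19, 22, 27]


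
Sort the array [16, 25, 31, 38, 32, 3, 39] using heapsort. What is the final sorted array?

Build heap: [39, 38, 31, 25, 32, 3, 16]
Extract 39: [38, 32, 31, 25, 16, 3, 39]
Extract 38: [32, 25, 31, 3, 16, 38, 39]
Extract 32: [31, 25, 16, 3, 32, 38, 39]
Extract 31: [25, 3, 16, 31, 32, 38, 39]
Extract 25: [16, 3, 25, 31, 32, 38, 39]
Extract 16: [3, 16, 25, 31, 32, 38, 39]


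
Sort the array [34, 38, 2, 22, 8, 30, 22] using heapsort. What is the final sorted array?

Build heap: [38, 34, 30, 22, 8, 2, 22]
Extract 38: [34, 22, 30, 22, 8, 2, 38]
Extract 34: [30, 22, 2, 22, 8, 34, 38]
Extract 30: [22, 22, 2, 8, 30, 34, 38]
Extract 22: [22, 8, 2, 22, 30, 34, 38]
Extract 22: [8, 2, 22, 22, 30, 34, 38]
Extract 8: [2, 8, 22, 22, 30, 34, 38]


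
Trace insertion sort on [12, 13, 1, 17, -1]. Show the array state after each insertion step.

First element 12 is already 'sorted'
Insert 13: shifted 0 elements -> [12, 13, 1, 17, -1]
Insert 1: shifted 2 elements -> [1, 12, 13, 17, -1]
Insert 17: shifted 0 elements -> [1, 12, 13, 17, -1]
Insert -1: shifted 4 elements -> [-1, 1, 12, 13, 17]


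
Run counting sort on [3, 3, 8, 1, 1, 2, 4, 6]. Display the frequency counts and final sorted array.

Count array: [0, 2, 1, 2, 1, 0, 1, 0, 1]
(count[i] = number of elements equal to i)
Cumulative count: [0, 2, 3, 5, 6, 6, 7, 7, 8]
Sorted: [1, 1, 2, 3, 3, 4, 6, 8]


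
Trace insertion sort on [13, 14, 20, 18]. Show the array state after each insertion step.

First element 13 is already 'sorted'
Insert 14: shifted 0 elements -> [13, 14, 20, 18]
Insert 20: shifted 0 elements -> [13, 14, 20, 18]
Insert 18: shifted 1 elements -> [13, 14, 18, 20]


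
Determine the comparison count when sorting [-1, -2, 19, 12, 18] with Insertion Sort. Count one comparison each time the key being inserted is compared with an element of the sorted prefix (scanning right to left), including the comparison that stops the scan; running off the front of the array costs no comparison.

Insert -2: -1 > -2 (shift), reached front = 1 comparison(s) -> [-2, -1, 19, 12, 18]
Insert 19: -1 <= 19 (stop) = 1 comparison(s) -> [-2, -1, 19, 12, 18]
Insert 12: 19 > 12 (shift), -1 <= 12 (stop) = 2 comparison(s) -> [-2, -1, 12, 19, 18]
Insert 18: 19 > 18 (shift), 12 <= 18 (stop) = 2 comparison(s) -> [-2, -1, 12, 18, 19]
Total comparisons: 1 + 1 + 2 + 2 = 6


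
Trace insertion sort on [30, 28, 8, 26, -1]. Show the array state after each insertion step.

First element 30 is already 'sorted'
Insert 28: shifted 1 elements -> [28, 30, 8, 26, -1]
Insert 8: shifted 2 elements -> [8, 28, 30, 26, -1]
Insert 26: shifted 2 elements -> [8, 26, 28, 30, -1]
Insert -1: shifted 4 elements -> [-1, 8, 26, 28, 30]


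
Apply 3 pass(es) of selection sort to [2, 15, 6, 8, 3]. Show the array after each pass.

Pass 1: Select minimum 2 at index 0, swap -> [2, 15, 6, 8, 3]
Pass 2: Select minimum 3 at index 4, swap -> [2, 3, 6, 8, 15]
Pass 3: Select minimum 6 at index 2, swap -> [2, 3, 6, 8, 15]


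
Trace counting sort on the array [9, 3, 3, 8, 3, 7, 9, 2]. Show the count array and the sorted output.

Count array: [0, 0, 1, 3, 0, 0, 0, 1, 1, 2]
(count[i] = number of elements equal to i)
Cumulative count: [0, 0, 1, 4, 4, 4, 4, 5, 6, 8]
Sorted: [2, 3, 3, 3, 7, 8, 9, 9]


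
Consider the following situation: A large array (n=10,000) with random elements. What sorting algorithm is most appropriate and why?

Best choice: Quicksort or Mergesort
Reason: Both have O(n log n) average case; quicksort has lower constant factors


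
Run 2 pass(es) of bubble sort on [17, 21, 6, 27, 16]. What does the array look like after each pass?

After pass 1: [17, 6, 21, 16, 27] (2 swaps)
After pass 2: [6, 17, 16, 21, 27] (2 swaps)
Total swaps: 4


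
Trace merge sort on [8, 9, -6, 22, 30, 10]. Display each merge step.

Divide and conquer:
  Merge [9] + [-6] -> [-6, 9]
  Merge [8] + [-6, 9] -> [-6, 8, 9]
  Merge [30] + [10] -> [10, 30]
  Merge [22] + [10, 30] -> [10, 22, 30]
  Merge [-6, 8, 9] + [10, 22, 30] -> [-6, 8, 9, 10, 22, 30]


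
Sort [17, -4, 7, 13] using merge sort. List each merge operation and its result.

Divide and conquer:
  Merge [17] + [-4] -> [-4, 17]
  Merge [7] + [13] -> [7, 13]
  Merge [-4, 17] + [7, 13] -> [-4, 7, 13, 17]


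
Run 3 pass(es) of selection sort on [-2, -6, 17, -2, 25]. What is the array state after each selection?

Pass 1: Select minimum -6 at index 1, swap -> [-6, -2, 17, -2, 25]
Pass 2: Select minimum -2 at index 1, swap -> [-6, -2, 17, -2, 25]
Pass 3: Select minimum -2 at index 3, swap -> [-6, -2, -2, 17, 25]


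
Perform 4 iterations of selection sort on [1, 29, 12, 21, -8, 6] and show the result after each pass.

Pass 1: Select minimum -8 at index 4, swap -> [-8, 29, 12, 21, 1, 6]
Pass 2: Select minimum 1 at index 4, swap -> [-8, 1, 12, 21, 29, 6]
Pass 3: Select minimum 6 at index 5, swap -> [-8, 1, 6, 21, 29, 12]
Pass 4: Select minimum 12 at index 5, swap -> [-8, 1, 6, 12, 29, 21]


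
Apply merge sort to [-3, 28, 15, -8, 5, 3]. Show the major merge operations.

Divide and conquer:
  Merge [28] + [15] -> [15, 28]
  Merge [-3] + [15, 28] -> [-3, 15, 28]
  Merge [5] + [3] -> [3, 5]
  Merge [-8] + [3, 5] -> [-8, 3, 5]
  Merge [-3, 15, 28] + [-8, 3, 5] -> [-8, -3, 3, 5, 15, 28]


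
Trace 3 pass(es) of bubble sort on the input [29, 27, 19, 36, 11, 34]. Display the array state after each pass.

After pass 1: [27, 19, 29, 11, 34, 36] (4 swaps)
After pass 2: [19, 27, 11, 29, 34, 36] (2 swaps)
After pass 3: [19, 11, 27, 29, 34, 36] (1 swaps)
Total swaps: 7


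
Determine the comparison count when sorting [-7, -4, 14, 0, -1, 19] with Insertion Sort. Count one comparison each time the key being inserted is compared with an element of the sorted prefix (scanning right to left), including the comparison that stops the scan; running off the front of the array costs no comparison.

Insert -4: -7 <= -4 (stop) = 1 comparison(s) -> [-7, -4, 14, 0, -1, 19]
Insert 14: -4 <= 14 (stop) = 1 comparison(s) -> [-7, -4, 14, 0, -1, 19]
Insert 0: 14 > 0 (shift), -4 <= 0 (stop) = 2 comparison(s) -> [-7, -4, 0, 14, -1, 19]
Insert -1: 14 > -1 (shift), 0 > -1 (shift), -4 <= -1 (stop) = 3 comparison(s) -> [-7, -4, -1, 0, 14, 19]
Insert 19: 14 <= 19 (stop) = 1 comparison(s) -> [-7, -4, -1, 0, 14, 19]
Total comparisons: 1 + 1 + 2 + 3 + 1 = 8


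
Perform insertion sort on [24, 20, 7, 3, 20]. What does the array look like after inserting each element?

First element 24 is already 'sorted'
Insert 20: shifted 1 elements -> [20, 24, 7, 3, 20]
Insert 7: shifted 2 elements -> [7, 20, 24, 3, 20]
Insert 3: shifted 3 elements -> [3, 7, 20, 24, 20]
Insert 20: shifted 1 elements -> [3, 7, 20, 20, 24]


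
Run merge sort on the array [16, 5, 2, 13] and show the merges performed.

Divide and conquer:
  Merge [16] + [5] -> [5, 16]
  Merge [2] + [13] -> [2, 13]
  Merge [5, 16] + [2, 13] -> [2, 5, 13, 16]


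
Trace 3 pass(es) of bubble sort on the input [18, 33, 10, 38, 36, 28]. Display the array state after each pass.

After pass 1: [18, 10, 33, 36, 28, 38] (3 swaps)
After pass 2: [10, 18, 33, 28, 36, 38] (2 swaps)
After pass 3: [10, 18, 28, 33, 36, 38] (1 swaps)
Total swaps: 6


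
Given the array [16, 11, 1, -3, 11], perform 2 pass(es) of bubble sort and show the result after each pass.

After pass 1: [11, 1, -3, 11, 16] (4 swaps)
After pass 2: [1, -3, 11, 11, 16] (2 swaps)
Total swaps: 6


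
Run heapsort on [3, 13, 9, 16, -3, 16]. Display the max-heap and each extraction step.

Build heap: [16, 13, 16, 3, -3, 9]
Extract 16: [16, 13, 9, 3, -3, 16]
Extract 16: [13, 3, 9, -3, 16, 16]
Extract 13: [9, 3, -3, 13, 16, 16]
Extract 9: [3, -3, 9, 13, 16, 16]
Extract 3: [-3, 3, 9, 13, 16, 16]


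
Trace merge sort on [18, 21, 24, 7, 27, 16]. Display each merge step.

Divide and conquer:
  Merge [21] + [24] -> [21, 24]
  Merge [18] + [21, 24] -> [18, 21, 24]
  Merge [27] + [16] -> [16, 27]
  Merge [7] + [16, 27] -> [7, 16, 27]
  Merge [18, 21, 24] + [7, 16, 27] -> [7, 16, 18, 21, 24, 27]


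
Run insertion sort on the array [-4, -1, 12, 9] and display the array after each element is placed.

First element -4 is already 'sorted'
Insert -1: shifted 0 elements -> [-4, -1, 12, 9]
Insert 12: shifted 0 elements -> [-4, -1, 12, 9]
Insert 9: shifted 1 elements -> [-4, -1, 9, 12]


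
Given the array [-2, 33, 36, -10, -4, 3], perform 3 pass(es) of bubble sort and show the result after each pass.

After pass 1: [-2, 33, -10, -4, 3, 36] (3 swaps)
After pass 2: [-2, -10, -4, 3, 33, 36] (3 swaps)
After pass 3: [-10, -4, -2, 3, 33, 36] (2 swaps)
Total swaps: 8


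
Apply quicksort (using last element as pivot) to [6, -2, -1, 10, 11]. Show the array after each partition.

Partition 1: pivot=11 at index 4 -> [6, -2, -1, 10, 11]
Partition 2: pivot=10 at index 3 -> [6, -2, -1, 10, 11]
Partition 3: pivot=-1 at index 1 -> [-2, -1, 6, 10, 11]


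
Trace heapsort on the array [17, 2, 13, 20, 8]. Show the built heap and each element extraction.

Build heap: [20, 17, 13, 2, 8]
Extract 20: [17, 8, 13, 2, 20]
Extract 17: [13, 8, 2, 17, 20]
Extract 13: [8, 2, 13, 17, 20]
Extract 8: [2, 8, 13, 17, 20]


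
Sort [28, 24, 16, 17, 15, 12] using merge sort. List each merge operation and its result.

Divide and conquer:
  Merge [24] + [16] -> [16, 24]
  Merge [28] + [16, 24] -> [16, 24, 28]
  Merge [15] + [12] -> [12, 15]
  Merge [17] + [12, 15] -> [12, 15, 17]
  Merge [16, 24, 28] + [12, 15, 17] -> [12, 15, 16, 17, 24, 28]


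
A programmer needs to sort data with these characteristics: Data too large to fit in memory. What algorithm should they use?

Best choice: External merge sort
Reason: Minimizes disk I/O by sequential reads/writes


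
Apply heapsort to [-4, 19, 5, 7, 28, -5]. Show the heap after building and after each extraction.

Build heap: [28, 19, 5, 7, -4, -5]
Extract 28: [19, 7, 5, -5, -4, 28]
Extract 19: [7, -4, 5, -5, 19, 28]
Extract 7: [5, -4, -5, 7, 19, 28]
Extract 5: [-4, -5, 5, 7, 19, 28]
Extract -4: [-5, -4, 5, 7, 19, 28]


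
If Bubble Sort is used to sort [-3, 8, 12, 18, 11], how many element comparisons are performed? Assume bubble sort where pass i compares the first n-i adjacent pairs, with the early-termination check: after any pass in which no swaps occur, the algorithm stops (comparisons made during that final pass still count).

Pass 1: compare adjacent pairs (0,1)..(3,4) = 4 comparison(s), 1 swap(s) -> [-3, 8, 12, 11, 18]
Pass 2: compare adjacent pairs (0,1)..(2,3) = 3 comparison(s), 1 swap(s) -> [-3, 8, 11, 12, 18]
Pass 3: compare adjacent pairs (0,1)..(1,2) = 2 comparison(s), 0 swap(s) -> [-3, 8, 11, 12, 18]
No swaps in this pass, so bubble sort stops here.
Total comparisons: 4 + 3 + 2 = 9


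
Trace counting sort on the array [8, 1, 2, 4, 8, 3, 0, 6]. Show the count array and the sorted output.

Count array: [1, 1, 1, 1, 1, 0, 1, 0, 2]
(count[i] = number of elements equal to i)
Cumulative count: [1, 2, 3, 4, 5, 5, 6, 6, 8]
Sorted: [0, 1, 2, 3, 4, 6, 8, 8]
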